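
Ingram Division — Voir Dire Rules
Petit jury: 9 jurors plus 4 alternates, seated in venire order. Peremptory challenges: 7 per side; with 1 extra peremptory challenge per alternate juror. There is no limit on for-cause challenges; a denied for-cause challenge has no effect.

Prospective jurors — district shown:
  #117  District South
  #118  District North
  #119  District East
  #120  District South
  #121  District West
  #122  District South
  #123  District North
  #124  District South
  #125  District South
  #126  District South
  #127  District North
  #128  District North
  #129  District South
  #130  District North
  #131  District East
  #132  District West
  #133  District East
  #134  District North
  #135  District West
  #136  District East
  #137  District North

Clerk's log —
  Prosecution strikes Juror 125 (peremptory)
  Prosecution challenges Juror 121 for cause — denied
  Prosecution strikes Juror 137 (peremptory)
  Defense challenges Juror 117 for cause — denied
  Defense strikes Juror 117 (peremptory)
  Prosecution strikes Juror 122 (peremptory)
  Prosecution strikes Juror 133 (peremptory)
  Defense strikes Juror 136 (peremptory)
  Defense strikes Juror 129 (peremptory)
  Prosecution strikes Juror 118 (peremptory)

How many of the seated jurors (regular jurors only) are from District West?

1

Removed: #117, #118, #122, #125, #129, #133, #136, #137.
Seated jurors 1–9: #119, #120, #121, #123, #124, #126, #127, #128, #130 (alternates #131, #132, #134, #135 not counted).
Of those, in District West: #121 → 1.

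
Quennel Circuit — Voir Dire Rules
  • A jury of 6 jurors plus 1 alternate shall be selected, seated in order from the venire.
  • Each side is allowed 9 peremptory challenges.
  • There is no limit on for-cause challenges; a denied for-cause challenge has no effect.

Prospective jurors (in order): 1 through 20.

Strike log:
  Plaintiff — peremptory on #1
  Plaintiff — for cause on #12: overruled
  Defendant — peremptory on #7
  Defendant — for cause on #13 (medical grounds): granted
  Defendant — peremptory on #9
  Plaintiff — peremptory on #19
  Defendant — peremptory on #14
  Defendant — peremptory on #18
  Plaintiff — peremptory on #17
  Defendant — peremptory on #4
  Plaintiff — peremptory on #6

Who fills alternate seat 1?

Removed: #1, #4, #6, #7, #9, #13, #14, #17, #18, #19. (#12 stays — for-cause denied.)
Seating in order: seats 1–6 → #2, #3, #5, #8, #10, #11; alternates → #12.
So alternate 1 is #12.

12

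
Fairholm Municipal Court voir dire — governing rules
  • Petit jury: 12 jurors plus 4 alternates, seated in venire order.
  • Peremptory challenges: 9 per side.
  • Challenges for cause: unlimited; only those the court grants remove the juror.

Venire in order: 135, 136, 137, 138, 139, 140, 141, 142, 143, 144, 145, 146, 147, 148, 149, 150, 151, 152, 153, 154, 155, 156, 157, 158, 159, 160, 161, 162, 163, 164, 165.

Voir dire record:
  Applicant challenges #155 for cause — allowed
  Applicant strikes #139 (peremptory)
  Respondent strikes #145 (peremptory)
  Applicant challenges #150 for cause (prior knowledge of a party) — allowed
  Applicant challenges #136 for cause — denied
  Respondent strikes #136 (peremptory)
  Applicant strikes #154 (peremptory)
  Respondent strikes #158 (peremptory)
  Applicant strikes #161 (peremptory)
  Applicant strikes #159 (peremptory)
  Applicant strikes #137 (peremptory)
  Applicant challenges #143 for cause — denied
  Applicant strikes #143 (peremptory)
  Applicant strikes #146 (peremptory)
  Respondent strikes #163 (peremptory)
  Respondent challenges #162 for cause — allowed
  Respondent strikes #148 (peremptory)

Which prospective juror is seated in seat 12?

156

Removed: #136, #137, #139, #143, #145, #146, #148, #150, #154, #155, #158, #159, #161, #162, #163.
Seating in order: seats 1–12 → #135, #138, #140, #141, #142, #144, #147, #149, #151, #152, #153, #156; alternates → #157, #160, #164, #165.
So seat 12 is #156.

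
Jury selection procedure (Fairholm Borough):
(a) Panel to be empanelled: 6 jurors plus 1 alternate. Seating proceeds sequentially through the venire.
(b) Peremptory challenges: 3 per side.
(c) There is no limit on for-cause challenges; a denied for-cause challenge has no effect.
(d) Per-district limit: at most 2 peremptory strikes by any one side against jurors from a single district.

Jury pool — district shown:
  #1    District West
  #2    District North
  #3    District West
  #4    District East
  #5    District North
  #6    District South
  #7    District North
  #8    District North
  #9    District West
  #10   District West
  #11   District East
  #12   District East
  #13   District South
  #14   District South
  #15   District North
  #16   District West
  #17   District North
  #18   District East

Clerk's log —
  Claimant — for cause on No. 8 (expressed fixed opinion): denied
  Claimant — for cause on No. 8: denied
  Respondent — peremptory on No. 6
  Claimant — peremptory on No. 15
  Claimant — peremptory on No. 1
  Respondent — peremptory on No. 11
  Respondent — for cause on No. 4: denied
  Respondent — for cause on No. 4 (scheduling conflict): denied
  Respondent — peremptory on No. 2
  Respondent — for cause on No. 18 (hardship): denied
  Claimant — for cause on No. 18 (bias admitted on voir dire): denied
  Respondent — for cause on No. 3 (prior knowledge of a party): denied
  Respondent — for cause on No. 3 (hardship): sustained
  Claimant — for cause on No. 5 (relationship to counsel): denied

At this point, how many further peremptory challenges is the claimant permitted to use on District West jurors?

Claimant peremptories so far: #15, #1 — 2 of 3 used, 1 left overall.
Against District West: #1 — 1 used; per-district cap 2 leaves 1.
Binding limit: min(1, 1) = 1.

1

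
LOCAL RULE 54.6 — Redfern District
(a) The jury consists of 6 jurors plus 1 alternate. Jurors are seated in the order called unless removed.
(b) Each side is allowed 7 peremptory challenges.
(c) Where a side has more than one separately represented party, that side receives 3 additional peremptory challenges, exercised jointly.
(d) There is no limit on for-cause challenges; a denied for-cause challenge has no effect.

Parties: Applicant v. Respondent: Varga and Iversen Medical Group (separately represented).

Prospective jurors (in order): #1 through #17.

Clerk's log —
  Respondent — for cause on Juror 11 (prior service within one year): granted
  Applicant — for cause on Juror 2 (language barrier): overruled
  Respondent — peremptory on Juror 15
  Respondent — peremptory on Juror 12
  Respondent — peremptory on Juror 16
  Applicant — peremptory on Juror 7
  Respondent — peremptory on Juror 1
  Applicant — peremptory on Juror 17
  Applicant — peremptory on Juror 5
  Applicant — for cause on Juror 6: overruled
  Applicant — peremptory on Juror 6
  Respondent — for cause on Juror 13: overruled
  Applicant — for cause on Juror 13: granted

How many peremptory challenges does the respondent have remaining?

6

Respondent allotment: 7 base + 3 multi-party = 10.
Respondent peremptories used: #15, #12, #16, #1 — 4 (for-cause on #11, #13 don't count).
Remaining: 10 − 4 = 6.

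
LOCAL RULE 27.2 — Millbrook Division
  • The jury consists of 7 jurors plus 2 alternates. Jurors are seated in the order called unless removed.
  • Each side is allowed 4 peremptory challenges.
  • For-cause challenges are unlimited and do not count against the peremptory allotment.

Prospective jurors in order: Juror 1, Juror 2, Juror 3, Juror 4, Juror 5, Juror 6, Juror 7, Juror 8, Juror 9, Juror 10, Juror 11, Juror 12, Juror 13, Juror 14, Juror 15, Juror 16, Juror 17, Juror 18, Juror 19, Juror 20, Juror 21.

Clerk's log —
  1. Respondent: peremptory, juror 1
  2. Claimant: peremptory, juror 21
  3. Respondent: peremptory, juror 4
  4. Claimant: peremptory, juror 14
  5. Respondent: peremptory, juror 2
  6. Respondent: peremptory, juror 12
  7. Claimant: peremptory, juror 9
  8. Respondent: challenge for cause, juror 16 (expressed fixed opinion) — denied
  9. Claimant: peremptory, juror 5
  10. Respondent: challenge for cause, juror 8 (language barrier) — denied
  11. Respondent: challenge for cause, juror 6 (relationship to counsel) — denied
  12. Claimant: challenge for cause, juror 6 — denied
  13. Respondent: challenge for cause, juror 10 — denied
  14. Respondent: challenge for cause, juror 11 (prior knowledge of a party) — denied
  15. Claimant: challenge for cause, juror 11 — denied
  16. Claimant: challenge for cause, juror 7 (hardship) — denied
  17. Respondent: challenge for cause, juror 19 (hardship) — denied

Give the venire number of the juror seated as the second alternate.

16

Removed: #1, #2, #4, #5, #9, #12, #14, #21. (#6, #7, #8, #10, #11, #16, #19 stay — for-cause denied.)
Seating in order: seats 1–7 → #3, #6, #7, #8, #10, #11, #13; alternates → #15, #16.
So alternate 2 is #16.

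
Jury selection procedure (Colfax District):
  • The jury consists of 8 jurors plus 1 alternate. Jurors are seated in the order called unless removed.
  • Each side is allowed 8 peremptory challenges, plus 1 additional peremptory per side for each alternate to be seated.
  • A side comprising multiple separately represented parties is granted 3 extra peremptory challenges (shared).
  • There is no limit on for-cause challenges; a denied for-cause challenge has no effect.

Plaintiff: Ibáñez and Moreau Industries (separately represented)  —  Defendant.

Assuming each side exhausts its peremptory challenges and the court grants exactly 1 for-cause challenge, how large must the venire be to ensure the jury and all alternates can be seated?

31

Seats to fill: 8 + 1 alternates = 9.
Peremptories — Plaintiff: 8 + 1×1 + 3 = 12; Defendant: 8 + 1×1 = 9; total 21.
For-cause removals: 1.
Minimum venire: 9 + 21 + 1 = 31.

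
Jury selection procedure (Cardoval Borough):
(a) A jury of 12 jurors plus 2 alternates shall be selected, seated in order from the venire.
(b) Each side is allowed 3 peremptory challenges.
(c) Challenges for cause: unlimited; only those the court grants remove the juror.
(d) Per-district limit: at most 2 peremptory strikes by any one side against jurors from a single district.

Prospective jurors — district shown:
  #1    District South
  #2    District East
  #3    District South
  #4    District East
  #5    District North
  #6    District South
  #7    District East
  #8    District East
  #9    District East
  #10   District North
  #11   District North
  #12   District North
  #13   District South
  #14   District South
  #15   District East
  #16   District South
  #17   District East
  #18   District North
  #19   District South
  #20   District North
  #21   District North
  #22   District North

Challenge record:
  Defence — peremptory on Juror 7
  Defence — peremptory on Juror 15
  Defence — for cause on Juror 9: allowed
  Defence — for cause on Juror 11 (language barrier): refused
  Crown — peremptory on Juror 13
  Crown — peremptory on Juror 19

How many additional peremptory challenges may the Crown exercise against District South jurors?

Crown peremptories so far: #13, #19 — 2 of 3 used, 1 left overall.
Against District South: #13, #19 — 2 used; per-district cap 2 leaves 0.
Binding limit: min(1, 0) = 0.

0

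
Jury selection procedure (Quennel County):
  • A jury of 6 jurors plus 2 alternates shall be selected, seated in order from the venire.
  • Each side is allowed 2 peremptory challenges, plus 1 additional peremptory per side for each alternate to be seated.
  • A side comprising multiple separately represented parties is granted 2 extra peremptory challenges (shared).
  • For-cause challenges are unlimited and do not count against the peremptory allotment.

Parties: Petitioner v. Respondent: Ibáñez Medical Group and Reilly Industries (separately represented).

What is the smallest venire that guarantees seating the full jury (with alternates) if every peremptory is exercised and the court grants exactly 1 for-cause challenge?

19

Seats to fill: 6 + 2 alternates = 8.
Peremptories — Petitioner: 2 + 1×2 = 4; Respondent: 2 + 1×2 + 2 = 6; total 10.
For-cause removals: 1.
Minimum venire: 8 + 10 + 1 = 19.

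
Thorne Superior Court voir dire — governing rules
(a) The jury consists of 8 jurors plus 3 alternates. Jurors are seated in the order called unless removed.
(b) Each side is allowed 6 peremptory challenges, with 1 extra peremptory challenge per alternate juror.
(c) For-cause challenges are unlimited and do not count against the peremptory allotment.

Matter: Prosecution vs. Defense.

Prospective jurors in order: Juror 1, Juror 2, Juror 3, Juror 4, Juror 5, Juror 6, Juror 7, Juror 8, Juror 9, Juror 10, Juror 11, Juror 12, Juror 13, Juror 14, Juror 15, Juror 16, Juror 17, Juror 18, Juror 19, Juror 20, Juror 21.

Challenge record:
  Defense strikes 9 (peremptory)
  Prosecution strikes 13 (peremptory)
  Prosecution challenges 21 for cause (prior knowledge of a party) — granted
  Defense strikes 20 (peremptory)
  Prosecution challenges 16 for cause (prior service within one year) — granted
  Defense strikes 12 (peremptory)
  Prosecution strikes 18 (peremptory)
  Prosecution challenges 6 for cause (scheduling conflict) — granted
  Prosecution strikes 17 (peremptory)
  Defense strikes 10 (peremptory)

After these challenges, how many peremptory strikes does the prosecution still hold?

Prosecution allotment: 6 base + 1 × 3 alternates = 9.
Prosecution peremptories used: #13, #18, #17 — 3 (for-cause on #21, #16, #6 don't count).
Remaining: 9 − 3 = 6.

6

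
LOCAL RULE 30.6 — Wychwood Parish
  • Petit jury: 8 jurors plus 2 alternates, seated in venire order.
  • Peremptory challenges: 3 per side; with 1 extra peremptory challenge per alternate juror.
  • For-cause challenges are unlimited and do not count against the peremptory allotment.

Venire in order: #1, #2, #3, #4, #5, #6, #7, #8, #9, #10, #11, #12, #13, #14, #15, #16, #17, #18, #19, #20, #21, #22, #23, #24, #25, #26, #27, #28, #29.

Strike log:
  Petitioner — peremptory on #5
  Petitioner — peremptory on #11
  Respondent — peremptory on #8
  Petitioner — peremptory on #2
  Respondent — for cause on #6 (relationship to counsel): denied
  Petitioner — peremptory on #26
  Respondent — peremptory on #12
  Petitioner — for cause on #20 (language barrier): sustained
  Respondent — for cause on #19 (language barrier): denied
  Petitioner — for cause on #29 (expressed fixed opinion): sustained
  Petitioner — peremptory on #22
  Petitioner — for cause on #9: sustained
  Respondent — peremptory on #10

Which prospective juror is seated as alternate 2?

17

Removed: #2, #5, #8, #9, #10, #11, #12, #20, #22, #26, #29. (#6, #19 stay — for-cause denied.)
Seating in order: seats 1–8 → #1, #3, #4, #6, #7, #13, #14, #15; alternates → #16, #17.
So alternate 2 is #17.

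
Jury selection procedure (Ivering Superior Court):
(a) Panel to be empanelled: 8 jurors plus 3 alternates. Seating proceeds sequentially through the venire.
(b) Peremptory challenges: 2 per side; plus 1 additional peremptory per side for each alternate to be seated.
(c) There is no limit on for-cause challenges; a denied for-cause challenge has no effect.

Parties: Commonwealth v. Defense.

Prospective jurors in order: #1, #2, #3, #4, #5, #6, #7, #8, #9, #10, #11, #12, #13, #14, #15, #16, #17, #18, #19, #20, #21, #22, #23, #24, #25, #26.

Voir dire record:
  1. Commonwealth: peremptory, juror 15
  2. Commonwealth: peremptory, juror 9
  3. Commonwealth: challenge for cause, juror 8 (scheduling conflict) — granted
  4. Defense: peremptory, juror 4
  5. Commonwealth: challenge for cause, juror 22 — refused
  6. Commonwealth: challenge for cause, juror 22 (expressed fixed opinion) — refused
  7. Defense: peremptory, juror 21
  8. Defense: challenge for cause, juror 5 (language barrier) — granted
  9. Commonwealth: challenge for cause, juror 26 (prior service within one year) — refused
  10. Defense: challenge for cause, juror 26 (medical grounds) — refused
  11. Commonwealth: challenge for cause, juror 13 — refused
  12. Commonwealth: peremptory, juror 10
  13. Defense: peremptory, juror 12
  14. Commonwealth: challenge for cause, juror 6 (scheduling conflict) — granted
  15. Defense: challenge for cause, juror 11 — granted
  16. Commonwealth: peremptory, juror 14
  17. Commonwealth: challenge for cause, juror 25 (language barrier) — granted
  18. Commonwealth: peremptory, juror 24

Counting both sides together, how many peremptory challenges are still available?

Commonwealth allotment: 2 base + 1 × 3 alternates = 5. Defense allotment: 2 base + 1 × 3 alternates = 5.
Commonwealth peremptories used: #15, #9, #10, #14, #24 — 5 (for-cause on #8, #22, #22, #26, #13, #6, #25 don't count).
Defense peremptories used: #4, #21, #12 — 3 (for-cause on #5, #26, #11 don't count).
Remaining: (5 − 5) + (5 − 3) = 2.

2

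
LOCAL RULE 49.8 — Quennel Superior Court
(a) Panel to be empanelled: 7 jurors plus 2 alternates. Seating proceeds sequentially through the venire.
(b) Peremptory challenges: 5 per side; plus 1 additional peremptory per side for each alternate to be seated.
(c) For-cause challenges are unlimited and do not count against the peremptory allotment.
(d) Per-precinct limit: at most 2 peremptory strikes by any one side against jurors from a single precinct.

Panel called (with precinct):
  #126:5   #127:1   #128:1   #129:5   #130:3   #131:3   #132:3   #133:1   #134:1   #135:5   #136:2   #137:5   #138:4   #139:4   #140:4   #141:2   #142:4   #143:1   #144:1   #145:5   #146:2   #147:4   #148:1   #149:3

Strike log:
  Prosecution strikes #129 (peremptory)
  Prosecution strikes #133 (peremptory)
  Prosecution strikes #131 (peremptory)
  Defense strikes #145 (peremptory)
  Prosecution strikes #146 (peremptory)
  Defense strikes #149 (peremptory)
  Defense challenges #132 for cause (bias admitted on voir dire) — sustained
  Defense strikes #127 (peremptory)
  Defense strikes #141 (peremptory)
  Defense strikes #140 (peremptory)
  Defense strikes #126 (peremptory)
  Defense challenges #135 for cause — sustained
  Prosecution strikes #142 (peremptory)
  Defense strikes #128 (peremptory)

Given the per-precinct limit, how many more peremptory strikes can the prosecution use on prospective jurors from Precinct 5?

Prosecution peremptories so far: #129, #133, #131, #146, #142 — 5 of 7 used, 2 left overall.
Against Precinct 5: #129 — 1 used; per-precinct cap 2 leaves 1.
Binding limit: min(2, 1) = 1.

1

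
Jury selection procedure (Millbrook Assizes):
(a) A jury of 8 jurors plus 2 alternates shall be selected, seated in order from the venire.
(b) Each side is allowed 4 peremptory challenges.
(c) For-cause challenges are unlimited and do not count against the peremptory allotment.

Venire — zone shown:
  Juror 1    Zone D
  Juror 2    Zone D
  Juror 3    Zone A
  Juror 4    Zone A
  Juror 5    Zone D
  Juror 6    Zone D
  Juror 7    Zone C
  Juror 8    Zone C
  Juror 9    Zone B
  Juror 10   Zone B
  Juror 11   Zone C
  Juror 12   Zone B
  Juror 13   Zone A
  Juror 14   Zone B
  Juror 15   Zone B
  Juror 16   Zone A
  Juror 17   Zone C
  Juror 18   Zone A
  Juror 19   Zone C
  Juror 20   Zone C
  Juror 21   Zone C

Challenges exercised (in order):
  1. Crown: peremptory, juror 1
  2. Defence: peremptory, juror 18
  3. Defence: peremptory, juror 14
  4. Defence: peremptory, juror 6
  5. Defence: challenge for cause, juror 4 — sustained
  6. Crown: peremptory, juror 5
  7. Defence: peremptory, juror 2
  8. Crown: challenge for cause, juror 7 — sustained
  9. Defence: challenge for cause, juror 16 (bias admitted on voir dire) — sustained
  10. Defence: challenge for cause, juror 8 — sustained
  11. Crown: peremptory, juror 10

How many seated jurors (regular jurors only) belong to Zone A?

2

Removed: #1, #2, #4, #5, #6, #7, #8, #10, #14, #16, #18.
Seated jurors 1–8: #3, #9, #11, #12, #13, #15, #17, #19 (alternates #20, #21 not counted).
Of those, in Zone A: #3, #13 → 2.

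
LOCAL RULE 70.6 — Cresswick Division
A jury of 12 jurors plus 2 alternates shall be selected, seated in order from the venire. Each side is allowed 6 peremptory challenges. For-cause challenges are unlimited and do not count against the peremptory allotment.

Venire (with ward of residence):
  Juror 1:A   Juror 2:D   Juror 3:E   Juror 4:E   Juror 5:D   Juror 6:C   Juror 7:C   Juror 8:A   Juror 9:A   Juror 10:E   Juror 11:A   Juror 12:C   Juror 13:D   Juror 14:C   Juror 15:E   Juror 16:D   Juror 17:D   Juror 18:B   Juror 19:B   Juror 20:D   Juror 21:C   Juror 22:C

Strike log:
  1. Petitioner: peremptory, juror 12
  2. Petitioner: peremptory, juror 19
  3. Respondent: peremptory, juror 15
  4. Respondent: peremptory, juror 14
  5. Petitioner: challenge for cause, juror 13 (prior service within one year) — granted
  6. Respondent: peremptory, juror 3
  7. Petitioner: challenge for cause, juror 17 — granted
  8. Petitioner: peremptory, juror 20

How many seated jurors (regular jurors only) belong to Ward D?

3

Removed: #3, #12, #13, #14, #15, #17, #19, #20.
Seated jurors 1–12: #1, #2, #4, #5, #6, #7, #8, #9, #10, #11, #16, #18 (alternates #21, #22 not counted).
Of those, in Ward D: #2, #5, #16 → 3.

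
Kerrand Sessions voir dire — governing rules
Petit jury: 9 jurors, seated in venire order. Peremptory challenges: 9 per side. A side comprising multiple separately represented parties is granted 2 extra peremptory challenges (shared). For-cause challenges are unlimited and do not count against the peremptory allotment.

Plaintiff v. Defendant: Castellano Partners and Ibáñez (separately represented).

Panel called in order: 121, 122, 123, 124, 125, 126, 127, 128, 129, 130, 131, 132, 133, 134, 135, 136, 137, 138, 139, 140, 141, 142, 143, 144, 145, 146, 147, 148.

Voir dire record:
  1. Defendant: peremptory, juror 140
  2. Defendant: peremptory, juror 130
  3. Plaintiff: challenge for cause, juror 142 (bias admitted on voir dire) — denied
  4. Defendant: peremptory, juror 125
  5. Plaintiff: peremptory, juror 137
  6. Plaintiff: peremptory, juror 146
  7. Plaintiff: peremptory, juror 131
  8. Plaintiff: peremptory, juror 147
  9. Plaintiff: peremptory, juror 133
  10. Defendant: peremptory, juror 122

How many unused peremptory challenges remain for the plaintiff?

4

Plaintiff allotment: 9.
Plaintiff peremptories used: #137, #146, #131, #147, #133 — 5 (the for-cause on #142 doesn't count).
Remaining: 9 − 5 = 4.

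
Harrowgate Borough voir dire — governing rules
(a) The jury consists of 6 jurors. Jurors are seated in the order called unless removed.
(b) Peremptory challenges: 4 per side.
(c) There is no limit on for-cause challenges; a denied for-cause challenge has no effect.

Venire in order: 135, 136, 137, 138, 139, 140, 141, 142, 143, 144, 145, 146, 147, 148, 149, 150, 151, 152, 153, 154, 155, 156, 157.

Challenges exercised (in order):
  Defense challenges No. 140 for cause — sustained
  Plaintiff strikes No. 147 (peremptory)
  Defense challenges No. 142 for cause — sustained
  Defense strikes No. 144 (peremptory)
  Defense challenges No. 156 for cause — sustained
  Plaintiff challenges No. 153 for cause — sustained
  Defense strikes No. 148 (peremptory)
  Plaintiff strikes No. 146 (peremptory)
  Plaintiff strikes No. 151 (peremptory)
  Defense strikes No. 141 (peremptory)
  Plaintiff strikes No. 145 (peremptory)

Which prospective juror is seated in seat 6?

143

Removed: #140, #141, #142, #144, #145, #146, #147, #148, #151, #153, #156.
Seating in order: seats 1–6 → #135, #136, #137, #138, #139, #143.
So seat 6 is #143.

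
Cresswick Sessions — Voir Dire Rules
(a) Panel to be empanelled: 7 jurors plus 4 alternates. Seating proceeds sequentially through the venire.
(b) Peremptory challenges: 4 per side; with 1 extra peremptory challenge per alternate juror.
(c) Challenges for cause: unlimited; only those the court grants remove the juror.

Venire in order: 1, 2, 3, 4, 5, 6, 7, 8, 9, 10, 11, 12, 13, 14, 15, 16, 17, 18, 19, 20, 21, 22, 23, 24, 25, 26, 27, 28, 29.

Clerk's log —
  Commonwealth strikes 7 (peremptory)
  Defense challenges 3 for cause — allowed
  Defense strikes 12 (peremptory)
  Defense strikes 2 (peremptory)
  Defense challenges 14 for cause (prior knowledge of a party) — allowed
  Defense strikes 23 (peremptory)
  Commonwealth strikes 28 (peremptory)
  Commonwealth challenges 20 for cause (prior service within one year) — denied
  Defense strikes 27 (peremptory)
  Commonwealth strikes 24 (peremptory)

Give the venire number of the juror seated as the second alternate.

13

Removed: #2, #3, #7, #12, #14, #23, #24, #27, #28. (#20 stays — for-cause denied.)
Seating in order: seats 1–7 → #1, #4, #5, #6, #8, #9, #10; alternates → #11, #13, #15, #16.
So alternate 2 is #13.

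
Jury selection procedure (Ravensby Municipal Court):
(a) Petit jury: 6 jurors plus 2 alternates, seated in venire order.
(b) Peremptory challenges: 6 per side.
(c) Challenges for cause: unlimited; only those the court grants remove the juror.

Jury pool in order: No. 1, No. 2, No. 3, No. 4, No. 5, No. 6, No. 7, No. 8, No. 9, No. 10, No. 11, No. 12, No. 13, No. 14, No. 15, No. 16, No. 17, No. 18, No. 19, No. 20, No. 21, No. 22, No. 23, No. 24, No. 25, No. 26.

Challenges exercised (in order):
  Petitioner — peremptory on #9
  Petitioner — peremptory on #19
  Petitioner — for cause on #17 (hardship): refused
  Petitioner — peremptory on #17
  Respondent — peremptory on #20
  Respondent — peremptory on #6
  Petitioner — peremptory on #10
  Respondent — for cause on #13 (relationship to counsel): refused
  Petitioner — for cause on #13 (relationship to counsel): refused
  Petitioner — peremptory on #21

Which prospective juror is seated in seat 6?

7

Removed: #6, #9, #10, #17, #19, #20, #21. (#13 stays — for-cause denied.)
Seating in order: seats 1–6 → #1, #2, #3, #4, #5, #7; alternates → #8, #11.
So seat 6 is #7.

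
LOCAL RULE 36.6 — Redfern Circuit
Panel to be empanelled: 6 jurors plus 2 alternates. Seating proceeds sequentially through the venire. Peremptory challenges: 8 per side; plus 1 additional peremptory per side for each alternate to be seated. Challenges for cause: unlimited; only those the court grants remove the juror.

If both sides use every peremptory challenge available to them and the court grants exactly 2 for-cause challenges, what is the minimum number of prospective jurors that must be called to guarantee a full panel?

Seats to fill: 6 + 2 alternates = 8.
Peremptories: 8 + 1×2 = 10 per side × 2 sides = 20.
For-cause removals: 2.
Minimum venire: 8 + 20 + 2 = 30.

30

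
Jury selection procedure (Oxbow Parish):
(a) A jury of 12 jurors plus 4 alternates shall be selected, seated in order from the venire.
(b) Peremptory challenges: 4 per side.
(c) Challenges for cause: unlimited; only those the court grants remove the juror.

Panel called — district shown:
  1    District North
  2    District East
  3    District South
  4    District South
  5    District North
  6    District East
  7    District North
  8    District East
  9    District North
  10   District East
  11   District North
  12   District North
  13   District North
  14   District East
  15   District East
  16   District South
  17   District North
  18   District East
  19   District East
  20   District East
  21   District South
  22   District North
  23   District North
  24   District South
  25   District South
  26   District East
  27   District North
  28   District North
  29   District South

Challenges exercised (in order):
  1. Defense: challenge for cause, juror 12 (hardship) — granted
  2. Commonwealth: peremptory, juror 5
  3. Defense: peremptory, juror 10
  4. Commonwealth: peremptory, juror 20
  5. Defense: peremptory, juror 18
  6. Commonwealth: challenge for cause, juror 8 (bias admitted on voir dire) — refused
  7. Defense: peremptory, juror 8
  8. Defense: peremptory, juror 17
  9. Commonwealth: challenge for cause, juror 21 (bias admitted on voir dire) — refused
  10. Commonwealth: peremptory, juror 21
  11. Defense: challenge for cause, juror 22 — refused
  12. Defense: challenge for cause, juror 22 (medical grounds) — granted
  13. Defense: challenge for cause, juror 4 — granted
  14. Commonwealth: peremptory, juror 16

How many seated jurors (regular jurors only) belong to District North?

Removed: #4, #5, #8, #10, #12, #16, #17, #18, #20, #21, #22.
Seated jurors 1–12: #1, #2, #3, #6, #7, #9, #11, #13, #14, #15, #19, #23 (alternates #24, #25, #26, #27 not counted).
Of those, in District North: #1, #7, #9, #11, #13, #23 → 6.

6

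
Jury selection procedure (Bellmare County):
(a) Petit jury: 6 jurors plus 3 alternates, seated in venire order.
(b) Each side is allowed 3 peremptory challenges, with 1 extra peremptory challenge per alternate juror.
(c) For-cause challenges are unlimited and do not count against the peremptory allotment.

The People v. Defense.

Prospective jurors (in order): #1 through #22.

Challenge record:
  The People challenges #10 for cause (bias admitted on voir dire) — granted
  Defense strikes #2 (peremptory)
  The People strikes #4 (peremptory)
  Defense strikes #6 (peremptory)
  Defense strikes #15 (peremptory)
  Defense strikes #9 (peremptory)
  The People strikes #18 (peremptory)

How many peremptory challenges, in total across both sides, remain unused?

6

The People allotment: 3 base + 1 × 3 alternates = 6. Defense allotment: 3 base + 1 × 3 alternates = 6.
The People peremptories used: #4, #18 — 2 (the for-cause on #10 doesn't count).
Defense peremptories used: #2, #6, #15, #9 — 4.
Remaining: (6 − 2) + (6 − 4) = 6.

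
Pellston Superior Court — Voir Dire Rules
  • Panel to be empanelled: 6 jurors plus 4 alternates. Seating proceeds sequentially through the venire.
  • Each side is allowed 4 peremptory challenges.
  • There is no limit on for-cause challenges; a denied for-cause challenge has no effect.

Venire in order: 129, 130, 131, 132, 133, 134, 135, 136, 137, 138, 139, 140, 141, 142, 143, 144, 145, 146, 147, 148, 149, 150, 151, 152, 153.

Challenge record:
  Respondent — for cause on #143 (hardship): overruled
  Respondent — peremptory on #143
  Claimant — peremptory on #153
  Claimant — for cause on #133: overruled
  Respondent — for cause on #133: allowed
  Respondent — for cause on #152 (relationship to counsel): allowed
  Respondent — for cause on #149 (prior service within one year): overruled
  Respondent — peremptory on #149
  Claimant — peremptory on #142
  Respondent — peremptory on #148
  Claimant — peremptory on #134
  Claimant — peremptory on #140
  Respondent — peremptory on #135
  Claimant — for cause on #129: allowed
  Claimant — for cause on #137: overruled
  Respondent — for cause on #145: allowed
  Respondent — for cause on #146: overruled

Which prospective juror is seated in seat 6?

Removed: #129, #133, #134, #135, #140, #142, #143, #145, #148, #149, #152, #153. (#137, #146 stay — for-cause denied.)
Filling seats in venire order through position 6: #130, #131, #132, #136, #137, #138.
So seat 6 is #138.

138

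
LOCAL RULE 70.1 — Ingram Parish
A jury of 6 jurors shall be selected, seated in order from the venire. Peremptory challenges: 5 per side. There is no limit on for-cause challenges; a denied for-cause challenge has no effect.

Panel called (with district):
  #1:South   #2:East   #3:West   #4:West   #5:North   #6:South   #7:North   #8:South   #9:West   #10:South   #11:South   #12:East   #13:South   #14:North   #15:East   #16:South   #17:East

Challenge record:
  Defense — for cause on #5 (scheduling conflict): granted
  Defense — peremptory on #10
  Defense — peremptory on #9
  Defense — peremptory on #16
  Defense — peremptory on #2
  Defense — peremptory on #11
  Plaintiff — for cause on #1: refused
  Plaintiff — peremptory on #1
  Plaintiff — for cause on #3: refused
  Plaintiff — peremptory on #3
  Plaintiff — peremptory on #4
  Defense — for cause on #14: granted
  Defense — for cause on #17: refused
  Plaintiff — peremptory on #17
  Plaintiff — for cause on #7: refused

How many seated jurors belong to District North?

1

Removed: #1, #2, #3, #4, #5, #9, #10, #11, #14, #16, #17.
Seated jurors 1–6: #6, #7, #8, #12, #13, #15.
Of those, in District North: #7 → 1.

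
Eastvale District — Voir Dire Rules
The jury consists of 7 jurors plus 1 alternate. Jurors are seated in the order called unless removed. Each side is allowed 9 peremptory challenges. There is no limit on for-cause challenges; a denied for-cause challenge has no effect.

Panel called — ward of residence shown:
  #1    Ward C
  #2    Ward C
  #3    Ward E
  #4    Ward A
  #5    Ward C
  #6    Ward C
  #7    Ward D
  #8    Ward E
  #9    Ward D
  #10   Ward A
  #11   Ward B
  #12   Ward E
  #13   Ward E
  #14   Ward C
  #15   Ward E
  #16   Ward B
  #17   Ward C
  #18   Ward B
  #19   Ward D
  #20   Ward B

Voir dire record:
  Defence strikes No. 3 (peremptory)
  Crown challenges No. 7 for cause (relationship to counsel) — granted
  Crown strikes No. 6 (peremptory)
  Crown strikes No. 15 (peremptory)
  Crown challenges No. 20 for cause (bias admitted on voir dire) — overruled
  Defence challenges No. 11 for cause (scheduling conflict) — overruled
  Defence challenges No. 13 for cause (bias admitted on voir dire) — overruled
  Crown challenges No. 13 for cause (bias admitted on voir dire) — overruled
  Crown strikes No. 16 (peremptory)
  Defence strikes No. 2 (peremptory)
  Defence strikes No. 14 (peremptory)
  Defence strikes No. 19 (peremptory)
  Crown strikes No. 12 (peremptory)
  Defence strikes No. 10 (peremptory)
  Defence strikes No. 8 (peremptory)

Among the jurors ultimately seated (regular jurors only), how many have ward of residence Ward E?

1

Removed: #2, #3, #6, #7, #8, #10, #12, #14, #15, #16, #19.
Seated jurors 1–7: #1, #4, #5, #9, #11, #13, #17 (alternates #18 not counted).
Of those, in Ward E: #13 → 1.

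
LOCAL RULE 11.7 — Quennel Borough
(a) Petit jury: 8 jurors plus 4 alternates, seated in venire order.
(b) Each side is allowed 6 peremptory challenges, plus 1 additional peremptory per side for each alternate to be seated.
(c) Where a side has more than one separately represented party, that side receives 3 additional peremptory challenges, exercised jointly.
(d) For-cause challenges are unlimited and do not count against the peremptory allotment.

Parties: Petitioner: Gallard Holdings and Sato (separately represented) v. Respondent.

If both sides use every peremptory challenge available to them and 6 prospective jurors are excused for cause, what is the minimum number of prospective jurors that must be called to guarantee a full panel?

41

Seats to fill: 8 + 4 alternates = 12.
Peremptories — Petitioner: 6 + 1×4 + 3 = 13; Respondent: 6 + 1×4 = 10; total 23.
For-cause removals: 6.
Minimum venire: 12 + 23 + 6 = 41.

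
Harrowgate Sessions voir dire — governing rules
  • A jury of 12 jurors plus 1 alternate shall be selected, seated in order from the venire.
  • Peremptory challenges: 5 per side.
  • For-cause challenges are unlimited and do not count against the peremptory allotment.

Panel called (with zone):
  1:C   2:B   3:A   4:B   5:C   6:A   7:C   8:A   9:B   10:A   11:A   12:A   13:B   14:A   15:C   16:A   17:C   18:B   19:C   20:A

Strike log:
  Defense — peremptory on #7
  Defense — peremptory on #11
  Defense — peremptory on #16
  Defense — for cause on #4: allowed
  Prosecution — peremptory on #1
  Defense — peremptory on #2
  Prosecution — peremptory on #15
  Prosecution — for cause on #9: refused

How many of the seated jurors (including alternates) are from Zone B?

Removed: #1, #2, #4, #7, #11, #15, #16.
Seated (13 incl. alternates): #3, #5, #6, #8, #9, #10, #12, #13, #14, #17, #18, #19, #20.
Of those, in Zone B: #9, #13, #18 → 3.

3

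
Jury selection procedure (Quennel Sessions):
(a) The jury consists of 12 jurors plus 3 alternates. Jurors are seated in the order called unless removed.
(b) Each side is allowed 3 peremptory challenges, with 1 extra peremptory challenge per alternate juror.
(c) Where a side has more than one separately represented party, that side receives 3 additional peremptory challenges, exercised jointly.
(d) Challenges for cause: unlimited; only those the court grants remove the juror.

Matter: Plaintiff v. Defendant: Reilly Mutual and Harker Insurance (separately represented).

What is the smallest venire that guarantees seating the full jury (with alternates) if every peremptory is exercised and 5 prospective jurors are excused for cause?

Seats to fill: 12 + 3 alternates = 15.
Peremptories — Plaintiff: 3 + 1×3 = 6; Defendant: 3 + 1×3 + 3 = 9; total 15.
For-cause removals: 5.
Minimum venire: 15 + 15 + 5 = 35.

35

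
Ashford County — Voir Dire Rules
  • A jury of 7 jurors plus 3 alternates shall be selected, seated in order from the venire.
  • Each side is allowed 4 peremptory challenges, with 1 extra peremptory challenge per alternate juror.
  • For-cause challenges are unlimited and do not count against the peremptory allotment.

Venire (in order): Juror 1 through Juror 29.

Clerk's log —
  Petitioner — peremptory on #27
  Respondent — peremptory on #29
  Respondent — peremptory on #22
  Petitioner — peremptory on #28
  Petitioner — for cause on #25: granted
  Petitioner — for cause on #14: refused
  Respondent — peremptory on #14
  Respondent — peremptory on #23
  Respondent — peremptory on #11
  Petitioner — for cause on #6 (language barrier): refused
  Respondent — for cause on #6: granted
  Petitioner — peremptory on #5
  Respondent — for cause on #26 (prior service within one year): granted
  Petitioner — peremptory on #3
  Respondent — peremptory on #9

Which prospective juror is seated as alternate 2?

Removed: #3, #5, #6, #9, #11, #14, #22, #23, #25, #26, #27, #28, #29.
Seating in order: seats 1–7 → #1, #2, #4, #7, #8, #10, #12; alternates → #13, #15, #16.
So alternate 2 is #15.

15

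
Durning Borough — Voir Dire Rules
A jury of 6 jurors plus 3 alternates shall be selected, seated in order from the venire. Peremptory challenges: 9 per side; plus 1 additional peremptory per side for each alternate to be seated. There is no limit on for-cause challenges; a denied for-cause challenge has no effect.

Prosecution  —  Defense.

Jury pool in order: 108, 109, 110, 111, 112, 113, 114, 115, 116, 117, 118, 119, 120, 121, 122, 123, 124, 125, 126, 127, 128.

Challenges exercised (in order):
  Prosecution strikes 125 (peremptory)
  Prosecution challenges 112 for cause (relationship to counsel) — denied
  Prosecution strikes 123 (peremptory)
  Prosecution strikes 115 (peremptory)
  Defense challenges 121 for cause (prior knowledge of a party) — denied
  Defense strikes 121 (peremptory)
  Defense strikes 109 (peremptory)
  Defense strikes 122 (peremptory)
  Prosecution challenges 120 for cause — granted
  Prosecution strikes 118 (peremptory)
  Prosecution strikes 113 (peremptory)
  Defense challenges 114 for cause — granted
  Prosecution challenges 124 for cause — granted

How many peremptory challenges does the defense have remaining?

9

Defense allotment: 9 base + 1 × 3 alternates = 12.
Defense peremptories used: #121, #109, #122 — 3 (for-cause on #121, #114 don't count).
Remaining: 12 − 3 = 9.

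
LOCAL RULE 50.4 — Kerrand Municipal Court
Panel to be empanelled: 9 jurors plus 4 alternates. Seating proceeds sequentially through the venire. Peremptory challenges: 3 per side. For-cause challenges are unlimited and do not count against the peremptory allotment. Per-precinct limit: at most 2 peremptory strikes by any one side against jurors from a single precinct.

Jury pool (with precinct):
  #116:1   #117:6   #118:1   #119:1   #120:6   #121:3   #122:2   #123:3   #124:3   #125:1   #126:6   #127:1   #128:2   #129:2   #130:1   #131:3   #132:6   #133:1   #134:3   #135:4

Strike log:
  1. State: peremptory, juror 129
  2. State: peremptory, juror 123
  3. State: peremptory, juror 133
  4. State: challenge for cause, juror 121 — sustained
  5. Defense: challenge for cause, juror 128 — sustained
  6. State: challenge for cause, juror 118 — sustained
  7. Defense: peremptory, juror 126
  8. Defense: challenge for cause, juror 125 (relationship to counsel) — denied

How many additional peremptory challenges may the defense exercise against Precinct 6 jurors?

Defense peremptories so far: #126 — 1 of 3 used, 2 left overall.
Against Precinct 6: #126 — 1 used; per-precinct cap 2 leaves 1.
Binding limit: min(2, 1) = 1.

1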